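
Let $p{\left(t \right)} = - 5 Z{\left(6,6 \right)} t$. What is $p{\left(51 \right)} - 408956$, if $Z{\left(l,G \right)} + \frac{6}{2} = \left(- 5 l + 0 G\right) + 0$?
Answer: $-400541$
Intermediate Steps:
$Z{\left(l,G \right)} = -3 - 5 l$ ($Z{\left(l,G \right)} = -3 + \left(\left(- 5 l + 0 G\right) + 0\right) = -3 + \left(\left(- 5 l + 0\right) + 0\right) = -3 + \left(- 5 l + 0\right) = -3 - 5 l$)
$p{\left(t \right)} = 165 t$ ($p{\left(t \right)} = - 5 \left(-3 - 30\right) t = \left(-5\right) \left(-33\right) t = 165 t$)
$p{\left(51 \right)} - 408956 = 165 \cdot 51 - 408956 = 8415 - 408956 = -400541$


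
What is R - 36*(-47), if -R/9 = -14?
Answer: 1818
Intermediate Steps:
R = 126 (R = -9*(-14) = 126)
R - 36*(-47) = 126 - 36*(-47) = 126 + 1692 = 1818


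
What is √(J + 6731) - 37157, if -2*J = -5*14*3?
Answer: -37157 + 2*√1709 ≈ -37074.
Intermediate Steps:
J = 105 (J = -(-5*14)*3/2 = -(-35)*3 = -½*(-210) = 105)
√(J + 6731) - 37157 = √(105 + 6731) - 37157 = √6836 - 37157 = 2*√1709 - 37157 = -37157 + 2*√1709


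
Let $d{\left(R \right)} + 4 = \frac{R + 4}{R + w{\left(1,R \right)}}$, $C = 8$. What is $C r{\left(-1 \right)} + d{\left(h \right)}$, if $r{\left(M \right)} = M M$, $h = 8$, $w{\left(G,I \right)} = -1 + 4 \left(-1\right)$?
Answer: $8$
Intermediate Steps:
$w{\left(G,I \right)} = -5$ ($w{\left(G,I \right)} = -1 - 4 = -5$)
$d{\left(R \right)} = -4 + \frac{4 + R}{-5 + R}$ ($d{\left(R \right)} = -4 + \frac{R + 4}{R - 5} = -4 + \frac{4 + R}{-5 + R}$)
$r{\left(M \right)} = M^{2}$
$C r{\left(-1 \right)} + d{\left(h \right)} = 8 \left(-1\right)^{2} + \frac{3 \left(8 - 8\right)}{-5 + 8} = 8 \cdot 1 + \frac{3 \left(8 - 8\right)}{3} = 8 + 3 \cdot \frac{1}{3} \cdot 0 = 8 + 0 = 8$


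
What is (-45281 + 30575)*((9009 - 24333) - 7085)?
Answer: 329546754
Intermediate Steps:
(-45281 + 30575)*((9009 - 24333) - 7085) = -14706*(-15324 - 7085) = -14706*(-22409) = 329546754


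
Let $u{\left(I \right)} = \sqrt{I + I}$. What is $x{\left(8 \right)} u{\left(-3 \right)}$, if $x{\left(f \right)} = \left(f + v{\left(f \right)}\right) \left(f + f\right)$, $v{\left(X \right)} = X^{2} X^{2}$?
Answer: $65664 i \sqrt{6} \approx 1.6084 \cdot 10^{5} i$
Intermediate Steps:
$u{\left(I \right)} = \sqrt{2} \sqrt{I}$ ($u{\left(I \right)} = \sqrt{2 I} = \sqrt{2} \sqrt{I}$)
$v{\left(X \right)} = X^{4}$
$x{\left(f \right)} = 2 f \left(f + f^{4}\right)$ ($x{\left(f \right)} = \left(f + f^{4}\right) \left(f + f\right) = \left(f + f^{4}\right) 2 f = 2 f \left(f + f^{4}\right)$)
$x{\left(8 \right)} u{\left(-3 \right)} = 2 \cdot 8^{2} \left(1 + 8^{3}\right) \sqrt{2} \sqrt{-3} = 2 \cdot 64 \left(1 + 512\right) \sqrt{2} i \sqrt{3} = 2 \cdot 64 \cdot 513 i \sqrt{6} = 65664 i \sqrt{6}$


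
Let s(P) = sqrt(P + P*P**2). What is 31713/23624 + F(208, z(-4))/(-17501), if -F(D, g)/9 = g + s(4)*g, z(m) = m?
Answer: 554158749/413443624 - 72*sqrt(17)/17501 ≈ 1.3234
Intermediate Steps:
s(P) = sqrt(P + P**3)
F(D, g) = -9*g - 18*g*sqrt(17) (F(D, g) = -9*(g + sqrt(4 + 4**3)*g) = -9*(g + sqrt(4 + 64)*g) = -9*(g + sqrt(68)*g) = -9*(g + (2*sqrt(17))*g) = -9*(g + 2*g*sqrt(17)) = -9*g - 18*g*sqrt(17))
31713/23624 + F(208, z(-4))/(-17501) = 31713/23624 - 9*(-4)*(1 + 2*sqrt(17))/(-17501) = 31713*(1/23624) + (36 + 72*sqrt(17))*(-1/17501) = 31713/23624 + (-36/17501 - 72*sqrt(17)/17501) = 554158749/413443624 - 72*sqrt(17)/17501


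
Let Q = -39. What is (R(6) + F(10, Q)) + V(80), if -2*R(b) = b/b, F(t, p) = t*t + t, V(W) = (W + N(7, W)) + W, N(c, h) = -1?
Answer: 537/2 ≈ 268.50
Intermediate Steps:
V(W) = -1 + 2*W (V(W) = (W - 1) + W = (-1 + W) + W = -1 + 2*W)
F(t, p) = t + t² (F(t, p) = t² + t = t + t²)
R(b) = -½ (R(b) = -b/(2*b) = -½*1 = -½)
(R(6) + F(10, Q)) + V(80) = (-½ + 10*(1 + 10)) + (-1 + 2*80) = (-½ + 10*11) + (-1 + 160) = (-½ + 110) + 159 = 219/2 + 159 = 537/2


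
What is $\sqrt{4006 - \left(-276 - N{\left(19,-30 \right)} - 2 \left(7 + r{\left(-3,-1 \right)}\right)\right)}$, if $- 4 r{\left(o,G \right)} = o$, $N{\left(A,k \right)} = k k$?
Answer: $\frac{3 \sqrt{2310}}{2} \approx 72.094$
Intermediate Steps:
$N{\left(A,k \right)} = k^{2}$
$r{\left(o,G \right)} = - \frac{o}{4}$
$\sqrt{4006 - \left(-276 - N{\left(19,-30 \right)} - 2 \left(7 + r{\left(-3,-1 \right)}\right)\right)} = \sqrt{4006 + \left(\left(\left(-584 + 384\right) + \left(-30\right)^{2}\right) + \left(476 - - 2 \left(7 - - \frac{3}{4}\right)\right)\right)} = \sqrt{4006 + \left(\left(-200 + 900\right) + \left(476 - - 2 \left(7 + \frac{3}{4}\right)\right)\right)} = \sqrt{4006 + \left(700 + \left(476 - \left(-2\right) \frac{31}{4}\right)\right)} = \sqrt{4006 + \left(700 + \left(476 - - \frac{31}{2}\right)\right)} = \sqrt{4006 + \left(700 + \left(476 + \frac{31}{2}\right)\right)} = \sqrt{4006 + \left(700 + \frac{983}{2}\right)} = \sqrt{4006 + \frac{2383}{2}} = \sqrt{\frac{10395}{2}} = \frac{3 \sqrt{2310}}{2}$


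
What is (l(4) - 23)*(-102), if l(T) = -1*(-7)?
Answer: 1632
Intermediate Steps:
l(T) = 7
(l(4) - 23)*(-102) = (7 - 23)*(-102) = -16*(-102) = 1632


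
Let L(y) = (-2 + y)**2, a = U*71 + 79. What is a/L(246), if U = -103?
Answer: -3617/29768 ≈ -0.12151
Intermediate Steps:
a = -7234 (a = -103*71 + 79 = -7313 + 79 = -7234)
a/L(246) = -7234/(-2 + 246)**2 = -7234/(244**2) = -7234/59536 = -7234*1/59536 = -3617/29768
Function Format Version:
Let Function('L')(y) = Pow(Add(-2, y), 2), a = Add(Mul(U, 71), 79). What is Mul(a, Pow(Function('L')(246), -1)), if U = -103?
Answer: Rational(-3617, 29768) ≈ -0.12151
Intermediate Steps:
a = -7234 (a = Add(Mul(-103, 71), 79) = Add(-7313, 79) = -7234)
Mul(a, Pow(Function('L')(246), -1)) = Mul(-7234, Pow(Pow(Add(-2, 246), 2), -1)) = Mul(-7234, Pow(Pow(244, 2), -1)) = Mul(-7234, Pow(59536, -1)) = Mul(-7234, Rational(1, 59536)) = Rational(-3617, 29768)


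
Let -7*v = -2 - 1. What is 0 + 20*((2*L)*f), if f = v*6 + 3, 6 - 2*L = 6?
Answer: 0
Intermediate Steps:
L = 0 (L = 3 - ½*6 = 3 - 3 = 0)
v = 3/7 (v = -(-2 - 1)/7 = -⅐*(-3) = 3/7 ≈ 0.42857)
f = 39/7 (f = (3/7)*6 + 3 = 18/7 + 3 = 39/7 ≈ 5.5714)
0 + 20*((2*L)*f) = 0 + 20*((2*0)*(39/7)) = 0 + 20*(0*(39/7)) = 0 + 20*0 = 0 + 0 = 0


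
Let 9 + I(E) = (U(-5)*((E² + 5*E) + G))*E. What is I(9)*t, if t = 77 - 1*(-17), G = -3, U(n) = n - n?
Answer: -846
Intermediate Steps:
U(n) = 0
I(E) = -9 (I(E) = -9 + (0*((E² + 5*E) - 3))*E = -9 + (0*(-3 + E² + 5*E))*E = -9 + 0*E = -9 + 0 = -9)
t = 94 (t = 77 + 17 = 94)
I(9)*t = -9*94 = -846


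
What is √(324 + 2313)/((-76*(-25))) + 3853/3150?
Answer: 3853/3150 + 3*√293/1900 ≈ 1.2502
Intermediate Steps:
√(324 + 2313)/((-76*(-25))) + 3853/3150 = √2637/1900 + 3853*(1/3150) = (3*√293)*(1/1900) + 3853/3150 = 3*√293/1900 + 3853/3150 = 3853/3150 + 3*√293/1900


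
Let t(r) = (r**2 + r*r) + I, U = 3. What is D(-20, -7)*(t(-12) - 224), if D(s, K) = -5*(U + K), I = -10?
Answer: 1080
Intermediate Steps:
t(r) = -10 + 2*r**2 (t(r) = (r**2 + r*r) - 10 = (r**2 + r**2) - 10 = 2*r**2 - 10 = -10 + 2*r**2)
D(s, K) = -15 - 5*K (D(s, K) = -5*(3 + K) = -15 - 5*K)
D(-20, -7)*(t(-12) - 224) = (-15 - 5*(-7))*((-10 + 2*(-12)**2) - 224) = (-15 + 35)*((-10 + 2*144) - 224) = 20*((-10 + 288) - 224) = 20*(278 - 224) = 20*54 = 1080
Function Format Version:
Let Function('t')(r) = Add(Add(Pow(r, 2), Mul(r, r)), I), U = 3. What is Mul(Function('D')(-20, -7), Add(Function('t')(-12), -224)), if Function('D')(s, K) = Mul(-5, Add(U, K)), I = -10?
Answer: 1080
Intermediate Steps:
Function('t')(r) = Add(-10, Mul(2, Pow(r, 2))) (Function('t')(r) = Add(Add(Pow(r, 2), Mul(r, r)), -10) = Add(Add(Pow(r, 2), Pow(r, 2)), -10) = Add(Mul(2, Pow(r, 2)), -10) = Add(-10, Mul(2, Pow(r, 2))))
Function('D')(s, K) = Add(-15, Mul(-5, K)) (Function('D')(s, K) = Mul(-5, Add(3, K)) = Add(-15, Mul(-5, K)))
Mul(Function('D')(-20, -7), Add(Function('t')(-12), -224)) = Mul(Add(-15, Mul(-5, -7)), Add(Add(-10, Mul(2, Pow(-12, 2))), -224)) = Mul(Add(-15, 35), Add(Add(-10, Mul(2, 144)), -224)) = Mul(20, Add(Add(-10, 288), -224)) = Mul(20, Add(278, -224)) = Mul(20, 54) = 1080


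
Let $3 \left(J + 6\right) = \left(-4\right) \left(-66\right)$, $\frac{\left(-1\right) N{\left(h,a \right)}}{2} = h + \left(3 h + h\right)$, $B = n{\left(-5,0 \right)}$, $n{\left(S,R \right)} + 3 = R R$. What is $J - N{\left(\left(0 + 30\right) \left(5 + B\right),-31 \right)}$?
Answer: $682$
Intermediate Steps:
$n{\left(S,R \right)} = -3 + R^{2}$ ($n{\left(S,R \right)} = -3 + R R = -3 + R^{2}$)
$B = -3$ ($B = -3 + 0^{2} = -3 + 0 = -3$)
$N{\left(h,a \right)} = - 10 h$ ($N{\left(h,a \right)} = - 2 \left(h + \left(3 h + h\right)\right) = - 2 \left(h + 4 h\right) = - 2 \cdot 5 h = - 10 h$)
$J = 82$ ($J = -6 + \frac{\left(-4\right) \left(-66\right)}{3} = -6 + \frac{1}{3} \cdot 264 = -6 + 88 = 82$)
$J - N{\left(\left(0 + 30\right) \left(5 + B\right),-31 \right)} = 82 - - 10 \left(0 + 30\right) \left(5 - 3\right) = 82 - - 10 \cdot 30 \cdot 2 = 82 - \left(-10\right) 60 = 82 - -600 = 82 + 600 = 682$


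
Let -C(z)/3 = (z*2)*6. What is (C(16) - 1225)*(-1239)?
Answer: 2231439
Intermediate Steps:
C(z) = -36*z (C(z) = -3*z*2*6 = -3*2*z*6 = -36*z)
(C(16) - 1225)*(-1239) = (-36*16 - 1225)*(-1239) = (-576 - 1225)*(-1239) = -1801*(-1239) = 2231439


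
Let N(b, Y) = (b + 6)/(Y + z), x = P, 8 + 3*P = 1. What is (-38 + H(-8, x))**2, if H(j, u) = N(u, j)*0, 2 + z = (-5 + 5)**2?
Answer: 1444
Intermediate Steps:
P = -7/3 (P = -8/3 + (1/3)*1 = -8/3 + 1/3 = -7/3 ≈ -2.3333)
z = -2 (z = -2 + (-5 + 5)**2 = -2 + 0**2 = -2 + 0 = -2)
x = -7/3 ≈ -2.3333
N(b, Y) = (6 + b)/(-2 + Y) (N(b, Y) = (b + 6)/(Y - 2) = (6 + b)/(-2 + Y))
H(j, u) = 0 (H(j, u) = ((6 + u)/(-2 + j))*0 = 0)
(-38 + H(-8, x))**2 = (-38 + 0)**2 = (-38)**2 = 1444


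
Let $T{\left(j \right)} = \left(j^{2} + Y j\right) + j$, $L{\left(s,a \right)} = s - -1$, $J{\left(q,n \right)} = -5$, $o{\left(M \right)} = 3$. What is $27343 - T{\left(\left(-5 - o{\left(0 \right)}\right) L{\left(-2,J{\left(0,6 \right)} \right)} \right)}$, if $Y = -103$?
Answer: $28095$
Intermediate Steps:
$L{\left(s,a \right)} = 1 + s$ ($L{\left(s,a \right)} = s + 1 = 1 + s$)
$T{\left(j \right)} = j^{2} - 102 j$ ($T{\left(j \right)} = \left(j^{2} - 103 j\right) + j = j^{2} - 102 j$)
$27343 - T{\left(\left(-5 - o{\left(0 \right)}\right) L{\left(-2,J{\left(0,6 \right)} \right)} \right)} = 27343 - \left(-5 - 3\right) \left(1 - 2\right) \left(-102 + \left(-5 - 3\right) \left(1 - 2\right)\right) = 27343 - \left(-5 - 3\right) \left(-1\right) \left(-102 + \left(-5 - 3\right) \left(-1\right)\right) = 27343 - \left(-8\right) \left(-1\right) \left(-102 - -8\right) = 27343 - 8 \left(-102 + 8\right) = 27343 - 8 \left(-94\right) = 27343 - -752 = 27343 + 752 = 28095$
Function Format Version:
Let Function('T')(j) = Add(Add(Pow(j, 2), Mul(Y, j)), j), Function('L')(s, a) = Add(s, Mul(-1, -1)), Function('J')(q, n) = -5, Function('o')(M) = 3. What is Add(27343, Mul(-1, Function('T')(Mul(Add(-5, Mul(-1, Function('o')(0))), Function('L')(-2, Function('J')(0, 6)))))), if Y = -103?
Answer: 28095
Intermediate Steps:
Function('L')(s, a) = Add(1, s) (Function('L')(s, a) = Add(s, 1) = Add(1, s))
Function('T')(j) = Add(Pow(j, 2), Mul(-102, j)) (Function('T')(j) = Add(Add(Pow(j, 2), Mul(-103, j)), j) = Add(Pow(j, 2), Mul(-102, j)))
Add(27343, Mul(-1, Function('T')(Mul(Add(-5, Mul(-1, Function('o')(0))), Function('L')(-2, Function('J')(0, 6)))))) = Add(27343, Mul(-1, Mul(Mul(Add(-5, Mul(-1, 3)), Add(1, -2)), Add(-102, Mul(Add(-5, Mul(-1, 3)), Add(1, -2)))))) = Add(27343, Mul(-1, Mul(Mul(Add(-5, -3), -1), Add(-102, Mul(Add(-5, -3), -1))))) = Add(27343, Mul(-1, Mul(Mul(-8, -1), Add(-102, Mul(-8, -1))))) = Add(27343, Mul(-1, Mul(8, Add(-102, 8)))) = Add(27343, Mul(-1, Mul(8, -94))) = Add(27343, Mul(-1, -752)) = Add(27343, 752) = 28095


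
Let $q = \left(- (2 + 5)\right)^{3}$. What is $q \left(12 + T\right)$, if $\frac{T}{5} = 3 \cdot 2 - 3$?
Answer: $-9261$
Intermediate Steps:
$T = 15$ ($T = 5 \left(3 \cdot 2 - 3\right) = 5 \left(6 - 3\right) = 5 \cdot 3 = 15$)
$q = -343$ ($q = \left(\left(-1\right) 7\right)^{3} = \left(-7\right)^{3} = -343$)
$q \left(12 + T\right) = - 343 \left(12 + 15\right) = \left(-343\right) 27 = -9261$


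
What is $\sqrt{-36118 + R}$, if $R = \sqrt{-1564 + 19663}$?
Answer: $\sqrt{-36118 + 3 \sqrt{2011}} \approx 189.69 i$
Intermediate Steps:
$R = 3 \sqrt{2011}$ ($R = \sqrt{18099} = 3 \sqrt{2011} \approx 134.53$)
$\sqrt{-36118 + R} = \sqrt{-36118 + 3 \sqrt{2011}}$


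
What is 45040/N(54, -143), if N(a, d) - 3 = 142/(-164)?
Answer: 738656/35 ≈ 21104.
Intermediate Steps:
N(a, d) = 175/82 (N(a, d) = 3 + 142/(-164) = 3 + 142*(-1/164) = 3 - 71/82 = 175/82)
45040/N(54, -143) = 45040/(175/82) = 45040*(82/175) = 738656/35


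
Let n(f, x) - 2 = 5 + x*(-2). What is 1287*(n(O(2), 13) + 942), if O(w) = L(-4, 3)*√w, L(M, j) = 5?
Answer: 1187901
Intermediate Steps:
O(w) = 5*√w
n(f, x) = 7 - 2*x (n(f, x) = 2 + (5 + x*(-2)) = 2 + (5 - 2*x) = 7 - 2*x)
1287*(n(O(2), 13) + 942) = 1287*((7 - 2*13) + 942) = 1287*((7 - 26) + 942) = 1287*(-19 + 942) = 1287*923 = 1187901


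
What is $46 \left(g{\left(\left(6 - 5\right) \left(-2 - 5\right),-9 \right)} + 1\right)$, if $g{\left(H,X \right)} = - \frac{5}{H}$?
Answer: $\frac{552}{7} \approx 78.857$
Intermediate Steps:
$46 \left(g{\left(\left(6 - 5\right) \left(-2 - 5\right),-9 \right)} + 1\right) = 46 \left(- \frac{5}{\left(6 - 5\right) \left(-2 - 5\right)} + 1\right) = 46 \left(- \frac{5}{1 \left(-7\right)} + 1\right) = 46 \left(- \frac{5}{-7} + 1\right) = 46 \left(\left(-5\right) \left(- \frac{1}{7}\right) + 1\right) = 46 \left(\frac{5}{7} + 1\right) = 46 \cdot \frac{12}{7} = \frac{552}{7}$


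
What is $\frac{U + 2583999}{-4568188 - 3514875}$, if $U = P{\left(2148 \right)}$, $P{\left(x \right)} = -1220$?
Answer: $- \frac{2582779}{8083063} \approx -0.31953$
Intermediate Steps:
$U = -1220$
$\frac{U + 2583999}{-4568188 - 3514875} = \frac{-1220 + 2583999}{-4568188 - 3514875} = \frac{2582779}{-8083063} = 2582779 \left(- \frac{1}{8083063}\right) = - \frac{2582779}{8083063}$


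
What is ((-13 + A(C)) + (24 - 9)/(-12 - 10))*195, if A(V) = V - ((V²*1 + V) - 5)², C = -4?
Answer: -286065/22 ≈ -13003.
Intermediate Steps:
A(V) = V - (-5 + V + V²)² (A(V) = V - ((V² + V) - 5)² = V - ((V + V²) - 5)² = V - (-5 + V + V²)²)
((-13 + A(C)) + (24 - 9)/(-12 - 10))*195 = ((-13 + (-4 - (-5 - 4 + (-4)²)²)) + (24 - 9)/(-12 - 10))*195 = ((-13 + (-4 - (-5 - 4 + 16)²)) + 15/(-22))*195 = ((-13 + (-4 - 1*7²)) + 15*(-1/22))*195 = ((-13 + (-4 - 1*49)) - 15/22)*195 = ((-13 + (-4 - 49)) - 15/22)*195 = ((-13 - 53) - 15/22)*195 = (-66 - 15/22)*195 = -1467/22*195 = -286065/22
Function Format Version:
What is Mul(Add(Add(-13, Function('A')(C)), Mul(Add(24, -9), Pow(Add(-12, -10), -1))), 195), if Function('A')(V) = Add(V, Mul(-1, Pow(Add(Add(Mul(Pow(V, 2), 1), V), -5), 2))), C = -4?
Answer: Rational(-286065, 22) ≈ -13003.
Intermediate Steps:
Function('A')(V) = Add(V, Mul(-1, Pow(Add(-5, V, Pow(V, 2)), 2))) (Function('A')(V) = Add(V, Mul(-1, Pow(Add(Add(Pow(V, 2), V), -5), 2))) = Add(V, Mul(-1, Pow(Add(Add(V, Pow(V, 2)), -5), 2))) = Add(V, Mul(-1, Pow(Add(-5, V, Pow(V, 2)), 2))))
Mul(Add(Add(-13, Function('A')(C)), Mul(Add(24, -9), Pow(Add(-12, -10), -1))), 195) = Mul(Add(Add(-13, Add(-4, Mul(-1, Pow(Add(-5, -4, Pow(-4, 2)), 2)))), Mul(Add(24, -9), Pow(Add(-12, -10), -1))), 195) = Mul(Add(Add(-13, Add(-4, Mul(-1, Pow(Add(-5, -4, 16), 2)))), Mul(15, Pow(-22, -1))), 195) = Mul(Add(Add(-13, Add(-4, Mul(-1, Pow(7, 2)))), Mul(15, Rational(-1, 22))), 195) = Mul(Add(Add(-13, Add(-4, Mul(-1, 49))), Rational(-15, 22)), 195) = Mul(Add(Add(-13, Add(-4, -49)), Rational(-15, 22)), 195) = Mul(Add(Add(-13, -53), Rational(-15, 22)), 195) = Mul(Add(-66, Rational(-15, 22)), 195) = Mul(Rational(-1467, 22), 195) = Rational(-286065, 22)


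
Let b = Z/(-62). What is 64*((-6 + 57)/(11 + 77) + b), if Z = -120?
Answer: 54888/341 ≈ 160.96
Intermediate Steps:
b = 60/31 (b = -120/(-62) = -120*(-1/62) = 60/31 ≈ 1.9355)
64*((-6 + 57)/(11 + 77) + b) = 64*((-6 + 57)/(11 + 77) + 60/31) = 64*(51/88 + 60/31) = 64*(6861/2728) = 54888/341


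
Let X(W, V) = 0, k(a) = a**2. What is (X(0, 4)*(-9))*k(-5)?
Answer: 0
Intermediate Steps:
(X(0, 4)*(-9))*k(-5) = (0*(-9))*(-5)**2 = 0*25 = 0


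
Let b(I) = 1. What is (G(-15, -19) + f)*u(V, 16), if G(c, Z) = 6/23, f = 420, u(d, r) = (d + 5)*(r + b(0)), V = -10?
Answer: -821610/23 ≈ -35722.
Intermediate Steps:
u(d, r) = (1 + r)*(5 + d) (u(d, r) = (d + 5)*(r + 1) = (5 + d)*(1 + r) = (1 + r)*(5 + d))
G(c, Z) = 6/23 (G(c, Z) = 6*(1/23) = 6/23)
(G(-15, -19) + f)*u(V, 16) = (6/23 + 420)*(5 - 10 + 5*16 - 10*16) = 9666*(5 - 10 + 80 - 160)/23 = (9666/23)*(-85) = -821610/23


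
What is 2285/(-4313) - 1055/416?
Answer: -5500775/1794208 ≈ -3.0658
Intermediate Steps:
2285/(-4313) - 1055/416 = 2285*(-1/4313) - 1055*1/416 = -2285/4313 - 1055/416 = -5500775/1794208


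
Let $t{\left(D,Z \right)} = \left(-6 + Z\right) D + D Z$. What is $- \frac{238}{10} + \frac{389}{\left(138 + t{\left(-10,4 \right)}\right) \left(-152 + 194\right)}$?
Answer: $- \frac{587819}{24780} \approx -23.721$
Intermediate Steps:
$t{\left(D,Z \right)} = D Z + D \left(-6 + Z\right)$ ($t{\left(D,Z \right)} = D \left(-6 + Z\right) + D Z = D Z + D \left(-6 + Z\right)$)
$- \frac{238}{10} + \frac{389}{\left(138 + t{\left(-10,4 \right)}\right) \left(-152 + 194\right)} = - \frac{238}{10} + \frac{389}{\left(138 + 2 \left(-10\right) \left(-3 + 4\right)\right) \left(-152 + 194\right)} = \left(-238\right) \frac{1}{10} + \frac{389}{\left(138 + 2 \left(-10\right) 1\right) 42} = - \frac{119}{5} + \frac{389}{\left(138 - 20\right) 42} = - \frac{119}{5} + \frac{389}{118 \cdot 42} = - \frac{119}{5} + \frac{389}{4956} = - \frac{587819}{24780}$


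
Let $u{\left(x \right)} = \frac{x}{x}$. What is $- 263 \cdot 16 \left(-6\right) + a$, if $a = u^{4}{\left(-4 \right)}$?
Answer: $25249$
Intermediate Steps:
$u{\left(x \right)} = 1$
$a = 1$ ($a = 1^{4} = 1$)
$- 263 \cdot 16 \left(-6\right) + a = - 263 \cdot 16 \left(-6\right) + 1 = \left(-263\right) \left(-96\right) + 1 = 25248 + 1 = 25249$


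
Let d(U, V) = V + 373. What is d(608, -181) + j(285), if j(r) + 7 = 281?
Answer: 466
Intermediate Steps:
d(U, V) = 373 + V
j(r) = 274 (j(r) = -7 + 281 = 274)
d(608, -181) + j(285) = (373 - 181) + 274 = 192 + 274 = 466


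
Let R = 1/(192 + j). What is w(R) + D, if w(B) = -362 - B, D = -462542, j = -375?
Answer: -84711431/183 ≈ -4.6290e+5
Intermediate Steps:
R = -1/183 (R = 1/(192 - 375) = 1/(-183) = -1/183 ≈ -0.0054645)
w(R) + D = (-362 - 1*(-1/183)) - 462542 = (-362 + 1/183) - 462542 = -66245/183 - 462542 = -84711431/183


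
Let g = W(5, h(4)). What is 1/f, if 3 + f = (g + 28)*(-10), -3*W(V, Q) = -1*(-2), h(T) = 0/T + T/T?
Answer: -3/829 ≈ -0.0036188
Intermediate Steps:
h(T) = 1 (h(T) = 0 + 1 = 1)
W(V, Q) = -2/3 (W(V, Q) = -(-1)*(-2)/3 = -1/3*2 = -2/3)
g = -2/3 ≈ -0.66667
f = -829/3 (f = -3 + (-2/3 + 28)*(-10) = -3 + (82/3)*(-10) = -3 - 820/3 = -829/3 ≈ -276.33)
1/f = 1/(-829/3) = -3/829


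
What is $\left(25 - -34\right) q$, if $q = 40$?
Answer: $2360$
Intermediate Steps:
$\left(25 - -34\right) q = \left(25 - -34\right) 40 = \left(25 + 34\right) 40 = 59 \cdot 40 = 2360$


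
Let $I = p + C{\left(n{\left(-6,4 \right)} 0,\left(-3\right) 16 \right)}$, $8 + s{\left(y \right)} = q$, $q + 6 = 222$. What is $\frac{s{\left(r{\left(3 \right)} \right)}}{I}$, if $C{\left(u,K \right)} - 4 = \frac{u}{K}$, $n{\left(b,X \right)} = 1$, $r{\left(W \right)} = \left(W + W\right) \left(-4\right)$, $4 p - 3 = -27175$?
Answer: $- \frac{208}{6789} \approx -0.030638$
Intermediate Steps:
$p = -6793$ ($p = \frac{3}{4} + \frac{1}{4} \left(-27175\right) = \frac{3}{4} - \frac{27175}{4} = -6793$)
$q = 216$ ($q = -6 + 222 = 216$)
$r{\left(W \right)} = - 8 W$ ($r{\left(W \right)} = 2 W \left(-4\right) = - 8 W$)
$s{\left(y \right)} = 208$ ($s{\left(y \right)} = -8 + 216 = 208$)
$C{\left(u,K \right)} = 4 + \frac{u}{K}$
$I = -6789$ ($I = -6793 + \left(4 + \frac{1 \cdot 0}{\left(-3\right) 16}\right) = -6793 + \left(4 + \frac{0}{-48}\right) = -6793 + \left(4 + 0 \left(- \frac{1}{48}\right)\right) = -6793 + \left(4 + 0\right) = -6793 + 4 = -6789$)
$\frac{s{\left(r{\left(3 \right)} \right)}}{I} = \frac{208}{-6789} = 208 \left(- \frac{1}{6789}\right) = - \frac{208}{6789}$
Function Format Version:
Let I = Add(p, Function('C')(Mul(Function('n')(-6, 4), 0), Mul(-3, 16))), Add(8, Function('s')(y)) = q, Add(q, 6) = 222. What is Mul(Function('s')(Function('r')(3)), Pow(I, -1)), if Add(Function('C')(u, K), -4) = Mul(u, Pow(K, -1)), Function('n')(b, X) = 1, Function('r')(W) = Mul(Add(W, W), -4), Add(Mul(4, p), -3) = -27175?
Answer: Rational(-208, 6789) ≈ -0.030638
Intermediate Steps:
p = -6793 (p = Add(Rational(3, 4), Mul(Rational(1, 4), -27175)) = Add(Rational(3, 4), Rational(-27175, 4)) = -6793)
q = 216 (q = Add(-6, 222) = 216)
Function('r')(W) = Mul(-8, W) (Function('r')(W) = Mul(Mul(2, W), -4) = Mul(-8, W))
Function('s')(y) = 208 (Function('s')(y) = Add(-8, 216) = 208)
Function('C')(u, K) = Add(4, Mul(u, Pow(K, -1)))
I = -6789 (I = Add(-6793, Add(4, Mul(Mul(1, 0), Pow(Mul(-3, 16), -1)))) = Add(-6793, Add(4, Mul(0, Pow(-48, -1)))) = Add(-6793, Add(4, Mul(0, Rational(-1, 48)))) = Add(-6793, Add(4, 0)) = Add(-6793, 4) = -6789)
Mul(Function('s')(Function('r')(3)), Pow(I, -1)) = Mul(208, Pow(-6789, -1)) = Mul(208, Rational(-1, 6789)) = Rational(-208, 6789)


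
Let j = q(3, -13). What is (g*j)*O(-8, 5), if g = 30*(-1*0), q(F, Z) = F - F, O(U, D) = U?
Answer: 0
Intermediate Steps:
q(F, Z) = 0
g = 0 (g = 30*0 = 0)
j = 0
(g*j)*O(-8, 5) = (0*0)*(-8) = 0*(-8) = 0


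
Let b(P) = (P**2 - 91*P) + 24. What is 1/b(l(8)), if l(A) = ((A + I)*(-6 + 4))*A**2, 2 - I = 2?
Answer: 1/1141784 ≈ 8.7582e-7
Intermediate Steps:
I = 0 (I = 2 - 1*2 = 2 - 2 = 0)
l(A) = -2*A**3 (l(A) = ((A + 0)*(-6 + 4))*A**2 = (A*(-2))*A**2 = (-2*A)*A**2 = -2*A**3)
b(P) = 24 + P**2 - 91*P
1/b(l(8)) = 1/(24 + (-2*8**3)**2 - (-182)*8**3) = 1/(24 + (-2*512)**2 - (-182)*512) = 1/(24 + (-1024)**2 - 91*(-1024)) = 1/(24 + 1048576 + 93184) = 1/1141784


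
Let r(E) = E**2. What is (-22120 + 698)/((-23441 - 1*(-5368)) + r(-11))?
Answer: 10711/8976 ≈ 1.1933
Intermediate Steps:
(-22120 + 698)/((-23441 - 1*(-5368)) + r(-11)) = (-22120 + 698)/((-23441 - 1*(-5368)) + (-11)**2) = -21422/((-23441 + 5368) + 121) = -21422/(-18073 + 121) = -21422/(-17952) = -21422*(-1/17952) = 10711/8976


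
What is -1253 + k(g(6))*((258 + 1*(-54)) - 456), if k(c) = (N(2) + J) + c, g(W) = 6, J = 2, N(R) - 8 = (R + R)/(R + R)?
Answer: -5537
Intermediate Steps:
N(R) = 9 (N(R) = 8 + (R + R)/(R + R) = 8 + (2*R)/((2*R)) = 8 + (2*R)*(1/(2*R)) = 8 + 1 = 9)
k(c) = 11 + c (k(c) = (9 + 2) + c = 11 + c)
-1253 + k(g(6))*((258 + 1*(-54)) - 456) = -1253 + (11 + 6)*((258 + 1*(-54)) - 456) = -1253 + 17*((258 - 54) - 456) = -1253 + 17*(204 - 456) = -1253 + 17*(-252) = -1253 - 4284 = -5537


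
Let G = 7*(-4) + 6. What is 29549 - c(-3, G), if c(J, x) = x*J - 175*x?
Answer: 25633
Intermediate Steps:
G = -22 (G = -28 + 6 = -22)
c(J, x) = -175*x + J*x (c(J, x) = J*x - 175*x = -175*x + J*x)
29549 - c(-3, G) = 29549 - (-22)*(-175 - 3) = 29549 - (-22)*(-178) = 29549 - 1*3916 = 29549 - 3916 = 25633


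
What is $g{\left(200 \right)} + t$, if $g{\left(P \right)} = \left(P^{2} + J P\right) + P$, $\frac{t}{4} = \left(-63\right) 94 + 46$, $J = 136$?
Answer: $43896$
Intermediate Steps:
$t = -23504$ ($t = 4 \left(\left(-63\right) 94 + 46\right) = 4 \left(-5922 + 46\right) = 4 \left(-5876\right) = -23504$)
$g{\left(P \right)} = P^{2} + 137 P$ ($g{\left(P \right)} = \left(P^{2} + 136 P\right) + P = P^{2} + 137 P$)
$g{\left(200 \right)} + t = 200 \left(137 + 200\right) - 23504 = 200 \cdot 337 - 23504 = 67400 - 23504 = 43896$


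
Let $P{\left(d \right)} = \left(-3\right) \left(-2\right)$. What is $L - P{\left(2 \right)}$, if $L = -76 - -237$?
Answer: $155$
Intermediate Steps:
$P{\left(d \right)} = 6$
$L = 161$ ($L = -76 + 237 = 161$)
$L - P{\left(2 \right)} = 161 - 6 = 155$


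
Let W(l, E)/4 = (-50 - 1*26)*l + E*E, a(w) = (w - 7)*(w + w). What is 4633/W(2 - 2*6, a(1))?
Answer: 41/32 ≈ 1.2813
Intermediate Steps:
a(w) = 2*w*(-7 + w) (a(w) = (-7 + w)*(2*w) = 2*w*(-7 + w))
W(l, E) = -304*l + 4*E² (W(l, E) = 4*((-50 - 1*26)*l + E*E) = 4*((-50 - 26)*l + E²) = 4*(-76*l + E²) = 4*(E² - 76*l) = -304*l + 4*E²)
4633/W(2 - 2*6, a(1)) = 4633/(-304*(2 - 2*6) + 4*(2*1*(-7 + 1))²) = 4633/(-304*(2 - 12) + 4*(2*1*(-6))²) = 4633/(-304*(-10) + 4*(-12)²) = 4633/(3040 + 4*144) = 4633/(3040 + 576) = 4633/3616 = 4633*(1/3616) = 41/32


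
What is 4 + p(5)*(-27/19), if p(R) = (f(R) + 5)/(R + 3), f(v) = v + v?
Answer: 203/152 ≈ 1.3355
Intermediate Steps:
f(v) = 2*v
p(R) = (5 + 2*R)/(3 + R) (p(R) = (2*R + 5)/(R + 3) = (5 + 2*R)/(3 + R))
4 + p(5)*(-27/19) = 4 + ((5 + 2*5)/(3 + 5))*(-27/19) = 4 + ((5 + 10)/8)*(-27*1/19) = 4 + ((⅛)*15)*(-27/19) = 4 + (15/8)*(-27/19) = 4 - 405/152 = 203/152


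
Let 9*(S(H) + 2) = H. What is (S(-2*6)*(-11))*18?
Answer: 660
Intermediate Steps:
S(H) = -2 + H/9
(S(-2*6)*(-11))*18 = ((-2 + (-2*6)/9)*(-11))*18 = ((-2 + (⅑)*(-12))*(-11))*18 = ((-2 - 4/3)*(-11))*18 = -10/3*(-11)*18 = (110/3)*18 = 660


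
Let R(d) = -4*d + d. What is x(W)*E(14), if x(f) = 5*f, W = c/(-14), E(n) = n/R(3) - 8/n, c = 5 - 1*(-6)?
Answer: 3685/441 ≈ 8.3560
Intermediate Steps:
R(d) = -3*d
c = 11 (c = 5 + 6 = 11)
E(n) = -8/n - n/9 (E(n) = n/((-3*3)) - 8/n = n/(-9) - 8/n = n*(-⅑) - 8/n = -n/9 - 8/n = -8/n - n/9)
W = -11/14 (W = 11/(-14) = 11*(-1/14) = -11/14 ≈ -0.78571)
x(W)*E(14) = (5*(-11/14))*(-8/14 - ⅑*14) = -55*(-8*1/14 - 14/9)/14 = -55*(-4/7 - 14/9)/14 = -55/14*(-134/63) = 3685/441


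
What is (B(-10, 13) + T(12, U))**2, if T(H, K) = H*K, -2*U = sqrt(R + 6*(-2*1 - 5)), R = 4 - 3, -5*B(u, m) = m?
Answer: -36731/25 + 156*I*sqrt(41)/5 ≈ -1469.2 + 199.78*I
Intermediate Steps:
B(u, m) = -m/5
R = 1
U = -I*sqrt(41)/2 (U = -sqrt(1 + 6*(-2*1 - 5))/2 = -sqrt(1 + 6*(-2 - 5))/2 = -sqrt(1 + 6*(-7))/2 = -sqrt(1 - 42)/2 = -I*sqrt(41)/2 ≈ -3.2016*I)
(B(-10, 13) + T(12, U))**2 = (-1/5*13 + 12*(-I*sqrt(41)/2))**2 = (-13/5 - 6*I*sqrt(41))**2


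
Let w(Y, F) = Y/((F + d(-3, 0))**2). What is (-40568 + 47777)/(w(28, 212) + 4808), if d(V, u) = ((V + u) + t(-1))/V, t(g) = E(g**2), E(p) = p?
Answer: 733595049/489266951 ≈ 1.4994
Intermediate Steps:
t(g) = g**2
d(V, u) = (1 + V + u)/V (d(V, u) = ((V + u) + (-1)**2)/V = ((V + u) + 1)/V = (1 + V + u)/V)
w(Y, F) = Y/(2/3 + F)**2 (w(Y, F) = Y/((F + (1 - 3 + 0)/(-3))**2) = Y/((F - 1/3*(-2))**2) = Y/((F + 2/3)**2) = Y/((2/3 + F)**2) = Y/(2/3 + F)**2)
(-40568 + 47777)/(w(28, 212) + 4808) = (-40568 + 47777)/(9*28/(2 + 3*212)**2 + 4808) = 7209/(9*28/(2 + 636)**2 + 4808) = 7209/(9*28/638**2 + 4808) = 7209/(9*28*(1/407044) + 4808) = 7209/(63/101761 + 4808) = 7209/(489266951/101761) = 7209*(101761/489266951) = 733595049/489266951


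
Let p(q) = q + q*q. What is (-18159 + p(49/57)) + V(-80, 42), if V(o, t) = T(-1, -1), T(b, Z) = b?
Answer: -58996646/3249 ≈ -18158.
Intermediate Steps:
V(o, t) = -1
p(q) = q + q²
(-18159 + p(49/57)) + V(-80, 42) = (-18159 + (49/57)*(1 + 49/57)) - 1 = (-18159 + (49*(1/57))*(1 + 49*(1/57))) - 1 = (-18159 + 49*(1 + 49/57)/57) - 1 = (-18159 + (49/57)*(106/57)) - 1 = (-18159 + 5194/3249) - 1 = -58993397/3249 - 1 = -58996646/3249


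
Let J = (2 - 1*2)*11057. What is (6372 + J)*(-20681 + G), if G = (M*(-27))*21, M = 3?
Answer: -142618104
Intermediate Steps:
J = 0 (J = (2 - 2)*11057 = 0*11057 = 0)
G = -1701 (G = (3*(-27))*21 = -81*21 = -1701)
(6372 + J)*(-20681 + G) = (6372 + 0)*(-20681 - 1701) = 6372*(-22382) = -142618104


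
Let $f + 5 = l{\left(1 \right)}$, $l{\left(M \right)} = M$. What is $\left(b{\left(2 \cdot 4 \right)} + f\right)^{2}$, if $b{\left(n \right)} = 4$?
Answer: $0$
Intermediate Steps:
$f = -4$ ($f = -5 + 1 = -4$)
$\left(b{\left(2 \cdot 4 \right)} + f\right)^{2} = \left(4 - 4\right)^{2} = 0^{2} = 0$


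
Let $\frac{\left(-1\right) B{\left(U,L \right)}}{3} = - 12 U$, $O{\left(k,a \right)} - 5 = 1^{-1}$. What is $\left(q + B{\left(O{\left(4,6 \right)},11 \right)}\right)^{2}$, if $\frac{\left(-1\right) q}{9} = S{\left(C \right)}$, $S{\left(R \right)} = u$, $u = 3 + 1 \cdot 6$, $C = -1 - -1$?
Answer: $18225$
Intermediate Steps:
$O{\left(k,a \right)} = 6$ ($O{\left(k,a \right)} = 5 + 1^{-1} = 5 + 1 = 6$)
$C = 0$ ($C = -1 + 1 = 0$)
$u = 9$ ($u = 3 + 6 = 9$)
$B{\left(U,L \right)} = 36 U$ ($B{\left(U,L \right)} = - 3 \left(- 12 U\right) = 36 U$)
$S{\left(R \right)} = 9$
$q = -81$ ($q = \left(-9\right) 9 = -81$)
$\left(q + B{\left(O{\left(4,6 \right)},11 \right)}\right)^{2} = \left(-81 + 36 \cdot 6\right)^{2} = \left(-81 + 216\right)^{2} = 135^{2} = 18225$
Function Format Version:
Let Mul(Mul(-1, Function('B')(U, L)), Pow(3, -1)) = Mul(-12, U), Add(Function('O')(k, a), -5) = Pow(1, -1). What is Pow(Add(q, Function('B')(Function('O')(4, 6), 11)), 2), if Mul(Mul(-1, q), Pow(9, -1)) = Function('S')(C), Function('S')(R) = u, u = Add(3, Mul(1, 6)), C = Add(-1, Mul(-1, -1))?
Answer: 18225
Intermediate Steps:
Function('O')(k, a) = 6 (Function('O')(k, a) = Add(5, Pow(1, -1)) = Add(5, 1) = 6)
C = 0 (C = Add(-1, 1) = 0)
u = 9 (u = Add(3, 6) = 9)
Function('B')(U, L) = Mul(36, U) (Function('B')(U, L) = Mul(-3, Mul(-12, U)) = Mul(36, U))
Function('S')(R) = 9
q = -81 (q = Mul(-9, 9) = -81)
Pow(Add(q, Function('B')(Function('O')(4, 6), 11)), 2) = Pow(Add(-81, Mul(36, 6)), 2) = Pow(Add(-81, 216), 2) = Pow(135, 2) = 18225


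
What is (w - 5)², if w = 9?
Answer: 16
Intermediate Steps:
(w - 5)² = (9 - 5)² = 4² = 16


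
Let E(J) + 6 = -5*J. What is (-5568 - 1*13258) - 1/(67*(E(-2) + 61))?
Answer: -81987231/4355 ≈ -18826.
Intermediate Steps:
E(J) = -6 - 5*J
(-5568 - 1*13258) - 1/(67*(E(-2) + 61)) = (-5568 - 1*13258) - 1/(67*((-6 - 5*(-2)) + 61)) = (-5568 - 13258) - 1/(67*((-6 + 10) + 61)) = -18826 - 1/(67*(4 + 61)) = -18826 - 1/(67*65) = -18826 - 1/4355 = -81987231/4355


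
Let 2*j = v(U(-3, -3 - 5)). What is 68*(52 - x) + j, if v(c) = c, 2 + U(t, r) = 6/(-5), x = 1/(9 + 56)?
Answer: 229668/65 ≈ 3533.4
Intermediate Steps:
x = 1/65 ≈ 0.015385
U(t, r) = -16/5 (U(t, r) = -2 + 6/(-5) = -2 + 6*(-⅕) = -2 - 6/5 = -16/5)
j = -8/5 (j = (½)*(-16/5) = -8/5 ≈ -1.6000)
68*(52 - x) + j = 68*(52 - 1*1/65) - 8/5 = 68*(52 - 1/65) - 8/5 = 68*(3379/65) - 8/5 = 229772/65 - 8/5 = 229668/65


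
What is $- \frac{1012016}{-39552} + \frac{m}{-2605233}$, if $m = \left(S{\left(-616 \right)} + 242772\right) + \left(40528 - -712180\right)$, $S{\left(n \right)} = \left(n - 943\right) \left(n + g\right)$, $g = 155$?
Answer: $\frac{53515380665}{2146711992} \approx 24.929$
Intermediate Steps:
$S{\left(n \right)} = \left(-943 + n\right) \left(155 + n\right)$ ($S{\left(n \right)} = \left(n - 943\right) \left(n + 155\right) = \left(-943 + n\right) \left(155 + n\right)$)
$m = 1714179$ ($m = \left(\left(-146165 + \left(-616\right)^{2} - -485408\right) + 242772\right) + \left(40528 - -712180\right) = \left(\left(-146165 + 379456 + 485408\right) + 242772\right) + \left(40528 + 712180\right) = \left(718699 + 242772\right) + 752708 = 961471 + 752708 = 1714179$)
$- \frac{1012016}{-39552} + \frac{m}{-2605233} = - \frac{1012016}{-39552} + \frac{1714179}{-2605233} = \left(-1012016\right) \left(- \frac{1}{39552}\right) + 1714179 \left(- \frac{1}{2605233}\right) = \frac{63251}{2472} - \frac{571393}{868411} = \frac{53515380665}{2146711992}$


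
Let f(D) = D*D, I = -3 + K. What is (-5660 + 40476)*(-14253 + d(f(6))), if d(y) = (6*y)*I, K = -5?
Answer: -556394496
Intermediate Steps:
I = -8 (I = -3 - 5 = -8)
f(D) = D**2
d(y) = -48*y (d(y) = (6*y)*(-8) = -48*y)
(-5660 + 40476)*(-14253 + d(f(6))) = (-5660 + 40476)*(-14253 - 48*6**2) = 34816*(-14253 - 48*36) = 34816*(-14253 - 1728) = 34816*(-15981) = -556394496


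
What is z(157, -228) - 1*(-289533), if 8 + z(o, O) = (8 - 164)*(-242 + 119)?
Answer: 308713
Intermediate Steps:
z(o, O) = 19180 (z(o, O) = -8 + (8 - 164)*(-242 + 119) = -8 - 156*(-123) = -8 + 19188 = 19180)
z(157, -228) - 1*(-289533) = 19180 - 1*(-289533) = 19180 + 289533 = 308713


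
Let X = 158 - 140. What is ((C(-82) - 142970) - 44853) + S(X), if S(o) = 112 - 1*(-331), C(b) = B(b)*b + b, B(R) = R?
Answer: -180738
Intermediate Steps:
C(b) = b + b**2 (C(b) = b*b + b = b**2 + b = b + b**2)
X = 18
S(o) = 443 (S(o) = 112 + 331 = 443)
((C(-82) - 142970) - 44853) + S(X) = ((-82*(1 - 82) - 142970) - 44853) + 443 = ((-82*(-81) - 142970) - 44853) + 443 = ((6642 - 142970) - 44853) + 443 = (-136328 - 44853) + 443 = -181181 + 443 = -180738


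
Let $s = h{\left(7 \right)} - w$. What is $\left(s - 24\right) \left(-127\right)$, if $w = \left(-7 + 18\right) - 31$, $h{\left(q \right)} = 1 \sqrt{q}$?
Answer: $508 - 127 \sqrt{7} \approx 171.99$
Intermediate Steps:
$h{\left(q \right)} = \sqrt{q}$
$w = -20$ ($w = 11 - 31 = -20$)
$s = 20 + \sqrt{7}$ ($s = \sqrt{7} - -20 = \sqrt{7} + 20 = 20 + \sqrt{7} \approx 22.646$)
$\left(s - 24\right) \left(-127\right) = \left(\left(20 + \sqrt{7}\right) - 24\right) \left(-127\right) = \left(-4 + \sqrt{7}\right) \left(-127\right) = 508 - 127 \sqrt{7}$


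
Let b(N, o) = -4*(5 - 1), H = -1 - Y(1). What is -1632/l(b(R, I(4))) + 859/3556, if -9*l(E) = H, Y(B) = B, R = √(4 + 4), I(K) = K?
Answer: -26114405/3556 ≈ -7343.8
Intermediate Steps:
R = 2*√2 (R = √8 = 2*√2 ≈ 2.8284)
H = -2 (H = -1 - 1*1 = -1 - 1 = -2)
b(N, o) = -16 (b(N, o) = -4*4 = -16)
l(E) = 2/9 (l(E) = -⅑*(-2) = 2/9)
-1632/l(b(R, I(4))) + 859/3556 = -1632/2/9 + 859/3556 = -1632*9/2 + 859*(1/3556) = -7344 + 859/3556 = -26114405/3556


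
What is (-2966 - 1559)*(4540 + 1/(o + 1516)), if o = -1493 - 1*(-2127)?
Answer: -1766741181/86 ≈ -2.0543e+7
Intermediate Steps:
o = 634 (o = -1493 + 2127 = 634)
(-2966 - 1559)*(4540 + 1/(o + 1516)) = (-2966 - 1559)*(4540 + 1/(634 + 1516)) = -4525*(4540 + 1/2150) = -4525*9761001/2150 = -1766741181/86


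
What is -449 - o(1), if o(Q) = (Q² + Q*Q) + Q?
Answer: -452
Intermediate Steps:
o(Q) = Q + 2*Q² (o(Q) = (Q² + Q²) + Q = 2*Q² + Q = Q + 2*Q²)
-449 - o(1) = -449 - (1 + 2*1) = -449 - (1 + 2) = -449 - 3 = -452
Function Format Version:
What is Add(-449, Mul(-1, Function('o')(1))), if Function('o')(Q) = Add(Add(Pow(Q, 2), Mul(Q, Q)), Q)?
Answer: -452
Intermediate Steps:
Function('o')(Q) = Add(Q, Mul(2, Pow(Q, 2))) (Function('o')(Q) = Add(Add(Pow(Q, 2), Pow(Q, 2)), Q) = Add(Mul(2, Pow(Q, 2)), Q) = Add(Q, Mul(2, Pow(Q, 2))))
Add(-449, Mul(-1, Function('o')(1))) = Add(-449, Mul(-1, Mul(1, Add(1, Mul(2, 1))))) = Add(-449, Mul(-1, Mul(1, Add(1, 2)))) = Add(-449, Mul(-1, Mul(1, 3))) = Add(-449, Mul(-1, 3)) = Add(-449, -3) = -452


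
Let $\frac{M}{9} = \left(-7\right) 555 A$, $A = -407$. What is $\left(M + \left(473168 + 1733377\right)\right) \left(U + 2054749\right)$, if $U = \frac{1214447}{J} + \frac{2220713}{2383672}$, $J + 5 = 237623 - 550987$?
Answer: $\frac{371007125942684298610125}{10984836926} \approx 3.3774 \cdot 10^{13}$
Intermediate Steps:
$J = -313369$ ($J = -5 + \left(237623 - 550987\right) = -5 - 313364 = -313369$)
$M = 14230755$ ($M = 9 \left(-7\right) 555 \left(-407\right) = 9 \left(\left(-3885\right) \left(-407\right)\right) = 9 \cdot 1581195 = 14230755$)
$U = - \frac{2198940697287}{746968910968}$ ($U = \frac{1214447}{-313369} + \frac{2220713}{2383672} = 1214447 \left(- \frac{1}{313369}\right) + 2220713 \cdot \frac{1}{2383672} = - \frac{1214447}{313369} + \frac{2220713}{2383672} = - \frac{2198940697287}{746968910968} \approx -2.9438$)
$\left(M + \left(473168 + 1733377\right)\right) \left(U + 2054749\right) = \left(14230755 + \left(473168 + 1733377\right)\right) \left(- \frac{2198940697287}{746968910968} + 2054749\right) = \left(14230755 + 2206545\right) \frac{1534831423901889745}{746968910968} = 16437300 \cdot \frac{1534831423901889745}{746968910968} = \frac{371007125942684298610125}{10984836926}$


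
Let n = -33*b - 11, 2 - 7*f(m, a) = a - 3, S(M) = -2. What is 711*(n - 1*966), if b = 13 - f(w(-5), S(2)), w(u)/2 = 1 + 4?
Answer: -976203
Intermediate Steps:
w(u) = 10 (w(u) = 2*(1 + 4) = 2*5 = 10)
f(m, a) = 5/7 - a/7 (f(m, a) = 2/7 - (a - 3)/7 = 2/7 - (-3 + a)/7 = 2/7 + (3/7 - a/7) = 5/7 - a/7)
b = 12 (b = 13 - (5/7 - ⅐*(-2)) = 13 - (5/7 + 2/7) = 13 - 1*1 = 13 - 1 = 12)
n = -407 (n = -33*12 - 11 = -396 - 11 = -407)
711*(n - 1*966) = 711*(-407 - 1*966) = 711*(-407 - 966) = 711*(-1373) = -976203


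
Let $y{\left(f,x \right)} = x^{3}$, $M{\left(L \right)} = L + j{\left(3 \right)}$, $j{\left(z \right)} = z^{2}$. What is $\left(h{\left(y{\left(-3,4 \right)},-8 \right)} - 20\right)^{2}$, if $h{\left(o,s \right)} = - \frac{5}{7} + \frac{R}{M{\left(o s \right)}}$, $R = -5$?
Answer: $\frac{5314410000}{12397441} \approx 428.67$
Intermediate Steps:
$M{\left(L \right)} = 9 + L$ ($M{\left(L \right)} = L + 3^{2} = L + 9 = 9 + L$)
$h{\left(o,s \right)} = - \frac{5}{7} - \frac{5}{9 + o s}$
$\left(h{\left(y{\left(-3,4 \right)},-8 \right)} - 20\right)^{2} = \left(\frac{5 \left(-16 - 4^{3} \left(-8\right)\right)}{7 \left(9 + 4^{3} \left(-8\right)\right)} - 20\right)^{2} = \left(\frac{5 \left(-16 - 64 \left(-8\right)\right)}{7 \left(9 + 64 \left(-8\right)\right)} - 20\right)^{2} = \left(\frac{5 \left(-16 + 512\right)}{7 \left(9 - 512\right)} - 20\right)^{2} = \left(\frac{5}{7} \frac{1}{-503} \cdot 496 - 20\right)^{2} = \left(\frac{5}{7} \left(- \frac{1}{503}\right) 496 - 20\right)^{2} = \left(- \frac{2480}{3521} - 20\right)^{2} = \left(- \frac{72900}{3521}\right)^{2} = \frac{5314410000}{12397441}$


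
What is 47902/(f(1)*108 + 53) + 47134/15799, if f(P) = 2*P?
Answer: 769482744/4249931 ≈ 181.06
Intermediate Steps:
47902/(f(1)*108 + 53) + 47134/15799 = 47902/((2*1)*108 + 53) + 47134/15799 = 47902/(2*108 + 53) + 47134*(1/15799) = 47902/(216 + 53) + 47134/15799 = 47902/269 + 47134/15799 = 769482744/4249931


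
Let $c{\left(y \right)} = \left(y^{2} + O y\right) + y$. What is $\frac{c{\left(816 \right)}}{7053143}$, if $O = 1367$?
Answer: $\frac{1782144}{7053143} \approx 0.25267$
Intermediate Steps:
$c{\left(y \right)} = y^{2} + 1368 y$ ($c{\left(y \right)} = \left(y^{2} + 1367 y\right) + y = y^{2} + 1368 y$)
$\frac{c{\left(816 \right)}}{7053143} = \frac{816 \left(1368 + 816\right)}{7053143} = 816 \cdot 2184 \cdot \frac{1}{7053143} = 1782144 \cdot \frac{1}{7053143} = \frac{1782144}{7053143}$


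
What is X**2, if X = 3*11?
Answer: 1089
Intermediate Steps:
X = 33
X**2 = 33**2 = 1089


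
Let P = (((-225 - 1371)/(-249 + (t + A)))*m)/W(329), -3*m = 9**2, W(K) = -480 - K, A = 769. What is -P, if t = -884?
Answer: -1539/10517 ≈ -0.14633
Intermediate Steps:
m = -27 (m = -1/3*9**2 = -1/3*81 = -27)
P = 1539/10517 (P = (((-225 - 1371)/(-249 + (-884 + 769)))*(-27))/(-480 - 1*329) = (-1596/(-249 - 115)*(-27))/(-480 - 329) = (-1596/(-364)*(-27))/(-809) = (-1596*(-1/364)*(-27))*(-1/809) = ((57/13)*(-27))*(-1/809) = -1539/13*(-1/809) = 1539/10517 ≈ 0.14633)
-P = -1*1539/10517 = -1539/10517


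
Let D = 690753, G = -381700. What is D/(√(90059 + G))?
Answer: -98679*I*√291641/41663 ≈ -1279.1*I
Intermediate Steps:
D/(√(90059 + G)) = 690753/(√(90059 - 381700)) = 690753/(√(-291641)) = 690753/((I*√291641)) = 690753*(-I*√291641/291641) = -98679*I*√291641/41663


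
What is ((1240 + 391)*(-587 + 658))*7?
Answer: 810607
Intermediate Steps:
((1240 + 391)*(-587 + 658))*7 = (1631*71)*7 = 115801*7 = 810607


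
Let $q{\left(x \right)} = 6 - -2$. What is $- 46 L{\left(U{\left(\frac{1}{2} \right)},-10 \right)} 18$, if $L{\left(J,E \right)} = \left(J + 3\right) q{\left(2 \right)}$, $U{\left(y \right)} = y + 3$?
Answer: $-43056$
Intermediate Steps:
$q{\left(x \right)} = 8$ ($q{\left(x \right)} = 6 + 2 = 8$)
$U{\left(y \right)} = 3 + y$
$L{\left(J,E \right)} = 24 + 8 J$ ($L{\left(J,E \right)} = \left(J + 3\right) 8 = \left(3 + J\right) 8 = 24 + 8 J$)
$- 46 L{\left(U{\left(\frac{1}{2} \right)},-10 \right)} 18 = - 46 \left(24 + 8 \left(3 + \frac{1}{2}\right)\right) 18 = - 46 \left(24 + 8 \cdot \frac{7}{2}\right) 18 = - 46 \left(24 + 28\right) 18 = \left(-46\right) 52 \cdot 18 = \left(-2392\right) 18 = -43056$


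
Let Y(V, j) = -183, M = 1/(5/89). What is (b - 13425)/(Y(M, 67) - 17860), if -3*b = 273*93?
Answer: 21888/18043 ≈ 1.2131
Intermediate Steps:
b = -8463 (b = -91*93 = -1/3*25389 = -8463)
M = 89/5 (M = 1/(5*(1/89)) = 1/(5/89) = 89/5 ≈ 17.800)
(b - 13425)/(Y(M, 67) - 17860) = (-8463 - 13425)/(-183 - 17860) = -21888/(-18043) = -21888*(-1/18043) = 21888/18043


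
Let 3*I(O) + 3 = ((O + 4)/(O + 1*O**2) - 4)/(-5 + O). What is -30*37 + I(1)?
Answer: -8887/8 ≈ -1110.9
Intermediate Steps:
I(O) = -1 + (-4 + (4 + O)/(O + O**2))/(3*(-5 + O)) (I(O) = -1 + (((O + 4)/(O + 1*O**2) - 4)/(-5 + O))/3 = -1 + (((4 + O)/(O + O**2) - 4)/(-5 + O))/3 = -1 + ((-4 + (4 + O)/(O + O**2))/(-5 + O))/3 = -1 + (-4 + (4 + O)/(O + O**2))/(3*(-5 + O)))
-30*37 + I(1) = -30*37 + (1/3)*(-4 - 12*1 - 8*1**2 + 3*1**3)/(1*(5 - 1*1**2 + 4*1)) = -1110 + (1/3)*1*(-4 - 12 - 8*1 + 3*1)/(5 - 1*1 + 4) = -1110 + (1/3)*1*(-4 - 12 - 8 + 3)/(5 - 1 + 4) = -1110 + (1/3)*1*(-21)/8 = -1110 + (1/3)*1*(1/8)*(-21) = -1110 - 7/8 = -8887/8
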